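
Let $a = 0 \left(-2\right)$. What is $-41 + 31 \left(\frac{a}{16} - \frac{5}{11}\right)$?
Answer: $- \frac{606}{11} \approx -55.091$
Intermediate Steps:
$a = 0$
$-41 + 31 \left(\frac{a}{16} - \frac{5}{11}\right) = -41 + 31 \left(\frac{0}{16} - \frac{5}{11}\right) = -41 + 31 \left(0 \cdot \frac{1}{16} - \frac{5}{11}\right) = -41 + 31 \left(0 - \frac{5}{11}\right) = -41 + 31 \left(- \frac{5}{11}\right) = -41 - \frac{155}{11} = - \frac{606}{11}$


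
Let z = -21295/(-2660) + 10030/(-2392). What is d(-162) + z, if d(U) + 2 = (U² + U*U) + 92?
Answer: 4182041875/79534 ≈ 52582.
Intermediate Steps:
z = 303223/79534 (z = -21295*(-1/2660) + 10030*(-1/2392) = 4259/532 - 5015/1196 = 303223/79534 ≈ 3.8125)
d(U) = 90 + 2*U² (d(U) = -2 + ((U² + U*U) + 92) = -2 + ((U² + U²) + 92) = -2 + (2*U² + 92) = -2 + (92 + 2*U²) = 90 + 2*U²)
d(-162) + z = (90 + 2*(-162)²) + 303223/79534 = (90 + 2*26244) + 303223/79534 = (90 + 52488) + 303223/79534 = 52578 + 303223/79534 = 4182041875/79534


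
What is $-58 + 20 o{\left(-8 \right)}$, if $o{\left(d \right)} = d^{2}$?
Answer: $1222$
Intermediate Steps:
$-58 + 20 o{\left(-8 \right)} = -58 + 20 \left(-8\right)^{2} = -58 + 20 \cdot 64 = -58 + 1280 = 1222$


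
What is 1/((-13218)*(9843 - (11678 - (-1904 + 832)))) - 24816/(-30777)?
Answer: 317849343731/394199264034 ≈ 0.80632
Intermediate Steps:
1/((-13218)*(9843 - (11678 - (-1904 + 832)))) - 24816/(-30777) = -1/(13218*(9843 - (11678 - 1*(-1072)))) - 24816*(-1/30777) = -1/(13218*(9843 - (11678 + 1072))) + 8272/10259 = -1/(13218*(9843 - 1*12750)) + 8272/10259 = -1/(13218*(9843 - 12750)) + 8272/10259 = -1/13218/(-2907) + 8272/10259 = -1/13218*(-1/2907) + 8272/10259 = 1/38424726 + 8272/10259 = 317849343731/394199264034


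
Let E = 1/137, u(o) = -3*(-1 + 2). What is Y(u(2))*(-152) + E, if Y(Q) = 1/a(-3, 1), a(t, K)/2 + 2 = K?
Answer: 10413/137 ≈ 76.007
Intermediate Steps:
a(t, K) = -4 + 2*K
u(o) = -3 (u(o) = -3*1 = -3)
E = 1/137 ≈ 0.0072993
Y(Q) = -½ (Y(Q) = 1/(-4 + 2*1) = 1/(-4 + 2) = 1/(-2) = -½)
Y(u(2))*(-152) + E = -½*(-152) + 1/137 = 76 + 1/137 = 10413/137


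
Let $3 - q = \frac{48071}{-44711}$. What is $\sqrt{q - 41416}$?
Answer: $\frac{2 i \sqrt{20696370605673}}{44711} \approx 203.5 i$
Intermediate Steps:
$q = \frac{182204}{44711}$ ($q = 3 - \frac{48071}{-44711} = 3 - 48071 \left(- \frac{1}{44711}\right) = 3 - - \frac{48071}{44711} = 3 + \frac{48071}{44711} = \frac{182204}{44711} \approx 4.0751$)
$\sqrt{q - 41416} = \sqrt{\frac{182204}{44711} - 41416} = \sqrt{- \frac{1851568572}{44711}} = \frac{2 i \sqrt{20696370605673}}{44711}$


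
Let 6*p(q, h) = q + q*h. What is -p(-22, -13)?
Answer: -44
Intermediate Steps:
p(q, h) = q/6 + h*q/6 (p(q, h) = (q + q*h)/6 = (q + h*q)/6 = q/6 + h*q/6)
-p(-22, -13) = -(-22)*(1 - 13)/6 = -(-22)*(-12)/6 = -1*44 = -44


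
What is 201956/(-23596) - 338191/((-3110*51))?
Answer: -353710093/55037670 ≈ -6.4267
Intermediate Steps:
201956/(-23596) - 338191/((-3110*51)) = 201956*(-1/23596) - 338191/(-158610) = -50489/5899 - 338191*(-1/158610) = -50489/5899 + 338191/158610 = -353710093/55037670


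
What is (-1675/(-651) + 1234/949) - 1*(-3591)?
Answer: 2220909118/617799 ≈ 3594.9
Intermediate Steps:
(-1675/(-651) + 1234/949) - 1*(-3591) = (-1675*(-1/651) + 1234*(1/949)) + 3591 = (1675/651 + 1234/949) + 3591 = 2392909/617799 + 3591 = 2220909118/617799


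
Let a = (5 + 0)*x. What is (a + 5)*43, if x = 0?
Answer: 215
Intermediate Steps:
a = 0 (a = (5 + 0)*0 = 5*0 = 0)
(a + 5)*43 = (0 + 5)*43 = 5*43 = 215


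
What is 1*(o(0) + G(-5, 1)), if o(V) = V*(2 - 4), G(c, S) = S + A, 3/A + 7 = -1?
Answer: 5/8 ≈ 0.62500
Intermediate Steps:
A = -3/8 (A = 3/(-7 - 1) = 3/(-8) = 3*(-1/8) = -3/8 ≈ -0.37500)
G(c, S) = -3/8 + S (G(c, S) = S - 3/8 = -3/8 + S)
o(V) = -2*V (o(V) = V*(-2) = -2*V)
1*(o(0) + G(-5, 1)) = 1*(-2*0 + (-3/8 + 1)) = 1*(0 + 5/8) = 1*(5/8) = 5/8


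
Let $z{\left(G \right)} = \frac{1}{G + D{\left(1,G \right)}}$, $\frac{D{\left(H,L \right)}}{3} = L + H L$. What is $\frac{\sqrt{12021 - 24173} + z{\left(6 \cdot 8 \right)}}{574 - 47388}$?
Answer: $- \frac{1}{15729504} - \frac{7 i \sqrt{62}}{23407} \approx -6.3575 \cdot 10^{-8} - 0.0023548 i$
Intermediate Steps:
$D{\left(H,L \right)} = 3 L + 3 H L$ ($D{\left(H,L \right)} = 3 \left(L + H L\right) = 3 L + 3 H L$)
$z{\left(G \right)} = \frac{1}{7 G}$ ($z{\left(G \right)} = \frac{1}{G + 3 G \left(1 + 1\right)} = \frac{1}{G + 3 G 2} = \frac{1}{G + 6 G} = \frac{1}{7 G}$)
$\frac{\sqrt{12021 - 24173} + z{\left(6 \cdot 8 \right)}}{574 - 47388} = \frac{\sqrt{12021 - 24173} + \frac{1}{7 \cdot 6 \cdot 8}}{574 - 47388} = \frac{\sqrt{-12152} + \frac{1}{7 \cdot 48}}{-46814} = \left(14 i \sqrt{62} + \frac{1}{7} \cdot \frac{1}{48}\right) \left(- \frac{1}{46814}\right) = \left(14 i \sqrt{62} + \frac{1}{336}\right) \left(- \frac{1}{46814}\right) = \left(\frac{1}{336} + 14 i \sqrt{62}\right) \left(- \frac{1}{46814}\right) = - \frac{1}{15729504} - \frac{7 i \sqrt{62}}{23407}$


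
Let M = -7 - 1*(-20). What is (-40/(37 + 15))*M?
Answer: -10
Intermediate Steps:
M = 13 (M = -7 + 20 = 13)
(-40/(37 + 15))*M = -40/(37 + 15)*13 = -40/52*13 = -40*1/52*13 = -10/13*13 = -10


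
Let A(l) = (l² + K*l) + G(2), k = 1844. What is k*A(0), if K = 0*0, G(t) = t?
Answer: 3688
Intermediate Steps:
K = 0
A(l) = 2 + l² (A(l) = (l² + 0*l) + 2 = (l² + 0) + 2 = l² + 2 = 2 + l²)
k*A(0) = 1844*(2 + 0²) = 1844*(2 + 0) = 1844*2 = 3688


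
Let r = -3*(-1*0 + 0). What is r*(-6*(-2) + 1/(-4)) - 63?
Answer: -63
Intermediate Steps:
r = 0 (r = -3*(0 + 0) = -3*0 = 0)
r*(-6*(-2) + 1/(-4)) - 63 = 0*(-6*(-2) + 1/(-4)) - 63 = 0*(12 - ¼) - 63 = 0*(47/4) - 63 = 0 - 63 = -63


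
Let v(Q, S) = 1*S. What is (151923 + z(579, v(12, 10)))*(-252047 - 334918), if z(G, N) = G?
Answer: -89513336430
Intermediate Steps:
v(Q, S) = S
(151923 + z(579, v(12, 10)))*(-252047 - 334918) = (151923 + 579)*(-252047 - 334918) = 152502*(-586965) = -89513336430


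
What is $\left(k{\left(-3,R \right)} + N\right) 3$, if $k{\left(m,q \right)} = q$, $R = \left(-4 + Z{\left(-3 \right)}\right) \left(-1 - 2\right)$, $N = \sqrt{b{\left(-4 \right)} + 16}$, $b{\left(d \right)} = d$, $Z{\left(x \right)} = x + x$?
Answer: $90 + 6 \sqrt{3} \approx 100.39$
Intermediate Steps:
$Z{\left(x \right)} = 2 x$
$N = 2 \sqrt{3}$ ($N = \sqrt{-4 + 16} = \sqrt{12} = 2 \sqrt{3} \approx 3.4641$)
$R = 30$ ($R = \left(-4 + 2 \left(-3\right)\right) \left(-1 - 2\right) = \left(-4 - 6\right) \left(-3\right) = \left(-10\right) \left(-3\right) = 30$)
$\left(k{\left(-3,R \right)} + N\right) 3 = \left(30 + 2 \sqrt{3}\right) 3 = 90 + 6 \sqrt{3}$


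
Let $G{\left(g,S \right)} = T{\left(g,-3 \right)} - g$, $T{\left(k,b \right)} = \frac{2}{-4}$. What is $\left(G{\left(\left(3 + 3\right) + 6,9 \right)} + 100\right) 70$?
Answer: $6125$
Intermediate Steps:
$T{\left(k,b \right)} = - \frac{1}{2}$ ($T{\left(k,b \right)} = 2 \left(- \frac{1}{4}\right) = - \frac{1}{2}$)
$G{\left(g,S \right)} = - \frac{1}{2} - g$
$\left(G{\left(\left(3 + 3\right) + 6,9 \right)} + 100\right) 70 = \left(\left(- \frac{1}{2} - \left(\left(3 + 3\right) + 6\right)\right) + 100\right) 70 = \left(\left(- \frac{1}{2} - \left(6 + 6\right)\right) + 100\right) 70 = \left(\left(- \frac{1}{2} - 12\right) + 100\right) 70 = \left(- \frac{25}{2} + 100\right) 70 = \frac{175}{2} \cdot 70 = 6125$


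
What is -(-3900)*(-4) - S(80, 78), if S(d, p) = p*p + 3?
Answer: -21687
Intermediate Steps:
S(d, p) = 3 + p² (S(d, p) = p² + 3 = 3 + p²)
-(-3900)*(-4) - S(80, 78) = -(-3900)*(-4) - (3 + 78²) = -260*60 - (3 + 6084) = -15600 - 1*6087 = -15600 - 6087 = -21687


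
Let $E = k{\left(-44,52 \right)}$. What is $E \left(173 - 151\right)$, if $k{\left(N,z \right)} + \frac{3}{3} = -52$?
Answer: $-1166$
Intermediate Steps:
$k{\left(N,z \right)} = -53$ ($k{\left(N,z \right)} = -1 - 52 = -53$)
$E = -53$
$E \left(173 - 151\right) = - 53 \left(173 - 151\right) = \left(-53\right) 22 = -1166$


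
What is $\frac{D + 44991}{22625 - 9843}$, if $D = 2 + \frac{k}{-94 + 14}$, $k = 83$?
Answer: $\frac{3599357}{1022560} \approx 3.5199$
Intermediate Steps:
$D = \frac{77}{80}$ ($D = 2 + \frac{1}{-94 + 14} \cdot 83 = 2 + \frac{1}{-80} \cdot 83 = 2 - \frac{83}{80} = \frac{77}{80} \approx 0.9625$)
$\frac{D + 44991}{22625 - 9843} = \frac{\frac{77}{80} + 44991}{22625 - 9843} = \frac{3599357}{80 \cdot 12782} = \frac{3599357}{80} \cdot \frac{1}{12782} = \frac{3599357}{1022560}$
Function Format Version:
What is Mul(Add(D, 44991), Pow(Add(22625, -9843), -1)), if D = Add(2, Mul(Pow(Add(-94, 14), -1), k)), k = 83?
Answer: Rational(3599357, 1022560) ≈ 3.5199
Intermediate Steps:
D = Rational(77, 80) (D = Add(2, Mul(Pow(Add(-94, 14), -1), 83)) = Add(2, Mul(Pow(-80, -1), 83)) = Add(2, Mul(Rational(-1, 80), 83)) = Add(2, Rational(-83, 80)) = Rational(77, 80) ≈ 0.96250)
Mul(Add(D, 44991), Pow(Add(22625, -9843), -1)) = Mul(Add(Rational(77, 80), 44991), Pow(Add(22625, -9843), -1)) = Mul(Rational(3599357, 80), Pow(12782, -1)) = Mul(Rational(3599357, 80), Rational(1, 12782)) = Rational(3599357, 1022560)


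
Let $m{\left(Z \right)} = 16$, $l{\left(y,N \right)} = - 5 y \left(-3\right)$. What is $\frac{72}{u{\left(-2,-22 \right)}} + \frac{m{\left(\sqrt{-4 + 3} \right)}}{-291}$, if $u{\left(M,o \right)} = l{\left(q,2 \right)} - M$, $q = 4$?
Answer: $\frac{9980}{9021} \approx 1.1063$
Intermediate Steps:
$l{\left(y,N \right)} = 15 y$
$u{\left(M,o \right)} = 60 - M$ ($u{\left(M,o \right)} = 15 \cdot 4 - M = 60 - M$)
$\frac{72}{u{\left(-2,-22 \right)}} + \frac{m{\left(\sqrt{-4 + 3} \right)}}{-291} = \frac{72}{60 - -2} + \frac{16}{-291} = \frac{72}{60 + 2} + 16 \left(- \frac{1}{291}\right) = \frac{72}{62} - \frac{16}{291} = 72 \cdot \frac{1}{62} - \frac{16}{291} = \frac{36}{31} - \frac{16}{291} = \frac{9980}{9021}$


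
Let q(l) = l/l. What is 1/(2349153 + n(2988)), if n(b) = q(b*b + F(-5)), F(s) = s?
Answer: 1/2349154 ≈ 4.2569e-7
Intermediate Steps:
q(l) = 1
n(b) = 1
1/(2349153 + n(2988)) = 1/(2349153 + 1) = 1/2349154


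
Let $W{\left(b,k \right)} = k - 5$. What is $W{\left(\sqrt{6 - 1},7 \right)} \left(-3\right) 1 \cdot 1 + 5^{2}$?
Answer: $19$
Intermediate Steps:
$W{\left(b,k \right)} = -5 + k$ ($W{\left(b,k \right)} = k - 5 = -5 + k$)
$W{\left(\sqrt{6 - 1},7 \right)} \left(-3\right) 1 \cdot 1 + 5^{2} = \left(-5 + 7\right) \left(-3\right) 1 \cdot 1 + 5^{2} = 2 \left(\left(-3\right) 1\right) + 25 = 2 \left(-3\right) + 25 = -6 + 25 = 19$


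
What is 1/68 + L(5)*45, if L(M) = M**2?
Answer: 76501/68 ≈ 1125.0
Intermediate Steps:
1/68 + L(5)*45 = 1/68 + 5**2*45 = 1/68 + 25*45 = 1/68 + 1125 = 76501/68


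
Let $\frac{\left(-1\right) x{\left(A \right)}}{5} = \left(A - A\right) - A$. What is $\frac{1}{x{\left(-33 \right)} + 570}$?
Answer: $\frac{1}{405} \approx 0.0024691$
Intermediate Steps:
$x{\left(A \right)} = 5 A$ ($x{\left(A \right)} = - 5 \left(\left(A - A\right) - A\right) = - 5 \left(0 - A\right) = - 5 \left(- A\right) = 5 A$)
$\frac{1}{x{\left(-33 \right)} + 570} = \frac{1}{5 \left(-33\right) + 570} = \frac{1}{-165 + 570} = \frac{1}{405}$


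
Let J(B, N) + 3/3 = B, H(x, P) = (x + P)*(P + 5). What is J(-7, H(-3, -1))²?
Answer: 64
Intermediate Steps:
H(x, P) = (5 + P)*(P + x) (H(x, P) = (P + x)*(5 + P) = (5 + P)*(P + x))
J(B, N) = -1 + B
J(-7, H(-3, -1))² = (-1 - 7)² = (-8)² = 64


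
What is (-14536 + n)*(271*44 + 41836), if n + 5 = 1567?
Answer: -697482240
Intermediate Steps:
n = 1562 (n = -5 + 1567 = 1562)
(-14536 + n)*(271*44 + 41836) = (-14536 + 1562)*(271*44 + 41836) = -12974*(11924 + 41836) = -12974*53760 = -697482240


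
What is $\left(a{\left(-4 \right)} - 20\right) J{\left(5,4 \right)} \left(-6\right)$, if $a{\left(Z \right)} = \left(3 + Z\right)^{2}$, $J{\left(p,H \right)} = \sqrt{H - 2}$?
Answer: $114 \sqrt{2} \approx 161.22$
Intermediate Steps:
$J{\left(p,H \right)} = \sqrt{-2 + H}$
$\left(a{\left(-4 \right)} - 20\right) J{\left(5,4 \right)} \left(-6\right) = \left(\left(3 - 4\right)^{2} - 20\right) \sqrt{-2 + 4} \left(-6\right) = \left(\left(-1\right)^{2} - 20\right) \sqrt{2} \left(-6\right) = \left(1 - 20\right) \left(- 6 \sqrt{2}\right) = - 19 \left(- 6 \sqrt{2}\right) = 114 \sqrt{2}$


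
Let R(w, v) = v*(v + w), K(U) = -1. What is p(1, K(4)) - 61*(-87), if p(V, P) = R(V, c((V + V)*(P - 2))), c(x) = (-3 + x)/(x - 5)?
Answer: 642327/121 ≈ 5308.5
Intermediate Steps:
c(x) = (-3 + x)/(-5 + x)
p(V, P) = (-3 + 2*V*(-2 + P))*(V + (-3 + 2*V*(-2 + P))/(-5 + 2*V*(-2 + P)))/(-5 + 2*V*(-2 + P)) (p(V, P) = ((-3 + (V + V)*(P - 2))/(-5 + (V + V)*(P - 2)))*((-3 + (V + V)*(P - 2))/(-5 + (V + V)*(P - 2)) + V) = ((-3 + (2*V)*(-2 + P))/(-5 + (2*V)*(-2 + P)))*((-3 + (2*V)*(-2 + P))/(-5 + (2*V)*(-2 + P)) + V) = ((-3 + 2*V*(-2 + P))/(-5 + 2*V*(-2 + P)))*((-3 + 2*V*(-2 + P))/(-5 + 2*V*(-2 + P)) + V) = ((-3 + 2*V*(-2 + P))/(-5 + 2*V*(-2 + P)))*(V + (-3 + 2*V*(-2 + P))/(-5 + 2*V*(-2 + P))) = (-3 + 2*V*(-2 + P))*(V + (-3 + 2*V*(-2 + P))/(-5 + 2*V*(-2 + P)))/(-5 + 2*V*(-2 + P)))
p(1, K(4)) - 61*(-87) = (-3 + 2*1*(-2 - 1))*(-3 + 1*(-5 + 2*1*(-2 - 1)) + 2*1*(-2 - 1))/(-5 + 2*1*(-2 - 1))² - 61*(-87) = (-3 + 2*1*(-3))*(-3 + 1*(-5 + 2*1*(-3)) + 2*1*(-3))/(-5 + 2*1*(-3))² + 5307 = (-3 - 6)*(-3 + 1*(-5 - 6) - 6)/(-5 - 6)² + 5307 = -9*(-3 + 1*(-11) - 6)/(-11)² + 5307 = (1/121)*(-9)*(-3 - 11 - 6) + 5307 = (1/121)*(-9)*(-20) + 5307 = 180/121 + 5307 = 642327/121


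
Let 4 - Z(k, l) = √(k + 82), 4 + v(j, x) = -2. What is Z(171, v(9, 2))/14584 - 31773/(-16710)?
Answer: 9655089/5077055 - √253/14584 ≈ 1.9006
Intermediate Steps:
v(j, x) = -6 (v(j, x) = -4 - 2 = -6)
Z(k, l) = 4 - √(82 + k) (Z(k, l) = 4 - √(k + 82) = 4 - √(82 + k))
Z(171, v(9, 2))/14584 - 31773/(-16710) = (4 - √(82 + 171))/14584 - 31773/(-16710) = (4 - √253)*(1/14584) - 31773*(-1/16710) = (1/3646 - √253/14584) + 10591/5570 = 9655089/5077055 - √253/14584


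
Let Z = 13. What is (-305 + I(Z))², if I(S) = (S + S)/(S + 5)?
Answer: 7463824/81 ≈ 92146.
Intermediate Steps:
I(S) = 2*S/(5 + S) (I(S) = (2*S)/(5 + S) = 2*S/(5 + S))
(-305 + I(Z))² = (-305 + 2*13/(5 + 13))² = (-305 + 2*13/18)² = (-305 + 2*13*(1/18))² = (-305 + 13/9)² = (-2732/9)² = 7463824/81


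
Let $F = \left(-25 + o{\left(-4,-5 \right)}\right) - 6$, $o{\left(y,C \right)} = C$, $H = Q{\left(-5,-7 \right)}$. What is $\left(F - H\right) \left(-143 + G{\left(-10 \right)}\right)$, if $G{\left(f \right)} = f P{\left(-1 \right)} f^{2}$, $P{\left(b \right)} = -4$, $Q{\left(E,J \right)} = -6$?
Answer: $-115710$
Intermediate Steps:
$H = -6$
$F = -36$ ($F = \left(-25 - 5\right) - 6 = -30 - 6 = -36$)
$G{\left(f \right)} = - 4 f^{3}$ ($G{\left(f \right)} = f \left(-4\right) f^{2} = - 4 f f^{2} = - 4 f^{3}$)
$\left(F - H\right) \left(-143 + G{\left(-10 \right)}\right) = \left(-36 - -6\right) \left(-143 - 4 \left(-10\right)^{3}\right) = \left(-36 + 6\right) \left(-143 - -4000\right) = - 30 \left(-143 + 4000\right) = \left(-30\right) 3857 = -115710$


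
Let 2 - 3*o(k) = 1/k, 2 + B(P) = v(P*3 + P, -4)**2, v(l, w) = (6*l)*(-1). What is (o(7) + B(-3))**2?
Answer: 11845057225/441 ≈ 2.6860e+7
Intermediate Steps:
v(l, w) = -6*l
B(P) = -2 + 576*P**2 (B(P) = -2 + (-6*(P*3 + P))**2 = -2 + (-6*(3*P + P))**2 = -2 + (-24*P)**2 = -2 + 576*P**2)
o(k) = 2/3 - 1/(3*k)
(o(7) + B(-3))**2 = ((1/3)*(-1 + 2*7)/7 + (-2 + 576*(-3)**2))**2 = ((1/3)*(1/7)*(-1 + 14) + (-2 + 576*9))**2 = ((1/3)*(1/7)*13 + (-2 + 5184))**2 = (13/21 + 5182)**2 = (108835/21)**2 = 11845057225/441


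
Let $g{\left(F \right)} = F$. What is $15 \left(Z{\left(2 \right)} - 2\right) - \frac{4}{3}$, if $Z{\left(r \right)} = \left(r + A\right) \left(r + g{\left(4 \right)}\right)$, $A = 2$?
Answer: $\frac{986}{3} \approx 328.67$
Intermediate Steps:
$Z{\left(r \right)} = \left(2 + r\right) \left(4 + r\right)$ ($Z{\left(r \right)} = \left(r + 2\right) \left(r + 4\right) = \left(2 + r\right) \left(4 + r\right)$)
$15 \left(Z{\left(2 \right)} - 2\right) - \frac{4}{3} = 15 \left(\left(8 + 2^{2} + 6 \cdot 2\right) - 2\right) - \frac{4}{3} = 15 \left(\left(8 + 4 + 12\right) - 2\right) - \frac{4}{3} = 15 \left(24 - 2\right) - \frac{4}{3} = 15 \cdot 22 - \frac{4}{3} = 330 - \frac{4}{3} = \frac{986}{3}$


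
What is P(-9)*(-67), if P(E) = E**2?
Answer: -5427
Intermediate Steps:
P(-9)*(-67) = (-9)**2*(-67) = 81*(-67) = -5427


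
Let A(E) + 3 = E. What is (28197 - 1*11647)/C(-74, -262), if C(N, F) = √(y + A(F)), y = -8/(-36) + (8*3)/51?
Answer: -49650*I*√687463/40439 ≈ -1018.0*I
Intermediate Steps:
A(E) = -3 + E
y = 106/153 (y = -8*(-1/36) + 24*(1/51) = 2/9 + 8/17 = 106/153 ≈ 0.69281)
C(N, F) = √(-353/153 + F) (C(N, F) = √(106/153 + (-3 + F)) = √(-353/153 + F))
(28197 - 1*11647)/C(-74, -262) = (28197 - 1*11647)/((√(-6001 + 2601*(-262))/51)) = (28197 - 11647)/((√(-6001 - 681462)/51)) = 16550/((√(-687463)/51)) = 16550/(((I*√687463)/51)) = 16550/((I*√687463/51)) = 16550*(-3*I*√687463/40439) = -49650*I*√687463/40439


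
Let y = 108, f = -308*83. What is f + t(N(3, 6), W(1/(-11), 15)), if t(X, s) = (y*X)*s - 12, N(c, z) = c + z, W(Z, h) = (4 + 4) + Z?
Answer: -196772/11 ≈ -17888.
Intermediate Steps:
f = -25564
W(Z, h) = 8 + Z
t(X, s) = -12 + 108*X*s (t(X, s) = (108*X)*s - 12 = 108*X*s - 12 = -12 + 108*X*s)
f + t(N(3, 6), W(1/(-11), 15)) = -25564 + (-12 + 108*(3 + 6)*(8 + 1/(-11))) = -25564 + (-12 + 108*9*(8 - 1/11)) = -25564 + (-12 + 108*9*(87/11)) = -25564 + (-12 + 84564/11) = -25564 + 84432/11 = -196772/11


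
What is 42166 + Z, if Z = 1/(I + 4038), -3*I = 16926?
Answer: 67634263/1604 ≈ 42166.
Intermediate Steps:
I = -5642 (I = -⅓*16926 = -5642)
Z = -1/1604 (Z = 1/(-5642 + 4038) = 1/(-1604) = -1/1604 ≈ -0.00062344)
42166 + Z = 42166 - 1/1604 = 67634263/1604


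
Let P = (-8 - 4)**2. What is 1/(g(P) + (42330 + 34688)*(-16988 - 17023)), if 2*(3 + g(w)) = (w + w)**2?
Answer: -1/2619417729 ≈ -3.8176e-10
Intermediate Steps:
P = 144 (P = (-12)**2 = 144)
g(w) = -3 + 2*w**2 (g(w) = -3 + (w + w)**2/2 = -3 + (2*w)**2/2 = -3 + (4*w**2)/2 = -3 + 2*w**2)
1/(g(P) + (42330 + 34688)*(-16988 - 17023)) = 1/((-3 + 2*144**2) + (42330 + 34688)*(-16988 - 17023)) = 1/((-3 + 2*20736) + 77018*(-34011)) = 1/((-3 + 41472) - 2619459198) = 1/(41469 - 2619459198) = 1/(-2619417729) = -1/2619417729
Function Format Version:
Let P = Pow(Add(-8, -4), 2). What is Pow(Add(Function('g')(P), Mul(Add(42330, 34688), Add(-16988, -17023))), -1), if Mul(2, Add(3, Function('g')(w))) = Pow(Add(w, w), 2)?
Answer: Rational(-1, 2619417729) ≈ -3.8176e-10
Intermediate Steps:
P = 144 (P = Pow(-12, 2) = 144)
Function('g')(w) = Add(-3, Mul(2, Pow(w, 2))) (Function('g')(w) = Add(-3, Mul(Rational(1, 2), Pow(Add(w, w), 2))) = Add(-3, Mul(Rational(1, 2), Pow(Mul(2, w), 2))) = Add(-3, Mul(Rational(1, 2), Mul(4, Pow(w, 2)))) = Add(-3, Mul(2, Pow(w, 2))))
Pow(Add(Function('g')(P), Mul(Add(42330, 34688), Add(-16988, -17023))), -1) = Pow(Add(Add(-3, Mul(2, Pow(144, 2))), Mul(Add(42330, 34688), Add(-16988, -17023))), -1) = Pow(Add(Add(-3, Mul(2, 20736)), Mul(77018, -34011)), -1) = Pow(Add(Add(-3, 41472), -2619459198), -1) = Pow(Add(41469, -2619459198), -1) = Pow(-2619417729, -1) = Rational(-1, 2619417729)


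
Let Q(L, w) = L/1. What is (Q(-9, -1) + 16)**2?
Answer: 49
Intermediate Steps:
Q(L, w) = L (Q(L, w) = L*1 = L)
(Q(-9, -1) + 16)**2 = (-9 + 16)**2 = 7**2 = 49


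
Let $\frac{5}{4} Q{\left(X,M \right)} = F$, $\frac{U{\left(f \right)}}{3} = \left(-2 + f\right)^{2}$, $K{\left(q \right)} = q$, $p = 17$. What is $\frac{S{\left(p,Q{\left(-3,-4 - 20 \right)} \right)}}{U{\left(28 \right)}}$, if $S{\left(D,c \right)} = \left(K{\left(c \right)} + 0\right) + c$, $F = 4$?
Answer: $\frac{8}{2535} \approx 0.0031558$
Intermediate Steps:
$U{\left(f \right)} = 3 \left(-2 + f\right)^{2}$
$Q{\left(X,M \right)} = \frac{16}{5}$ ($Q{\left(X,M \right)} = \frac{4}{5} \cdot 4 = \frac{16}{5}$)
$S{\left(D,c \right)} = 2 c$ ($S{\left(D,c \right)} = \left(c + 0\right) + c = c + c = 2 c$)
$\frac{S{\left(p,Q{\left(-3,-4 - 20 \right)} \right)}}{U{\left(28 \right)}} = \frac{2 \cdot \frac{16}{5}}{3 \left(-2 + 28\right)^{2}} = \frac{32}{5 \cdot 3 \cdot 26^{2}} = \frac{32}{5 \cdot 3 \cdot 676} = \frac{32}{5 \cdot 2028} = \frac{32}{5} \cdot \frac{1}{2028} = \frac{8}{2535}$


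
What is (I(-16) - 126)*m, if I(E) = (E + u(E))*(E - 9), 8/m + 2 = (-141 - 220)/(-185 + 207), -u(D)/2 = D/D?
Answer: -704/5 ≈ -140.80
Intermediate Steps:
u(D) = -2 (u(D) = -2*D/D = -2*1 = -2)
m = -176/405 (m = 8/(-2 + (-141 - 220)/(-185 + 207)) = 8/(-2 - 361/22) = 8/(-405/22) = 8*(-22/405) = -176/405 ≈ -0.43457)
I(E) = (-9 + E)*(-2 + E) (I(E) = (E - 2)*(E - 9) = (-2 + E)*(-9 + E) = (-9 + E)*(-2 + E))
(I(-16) - 126)*m = ((18 + (-16)² - 11*(-16)) - 126)*(-176/405) = ((18 + 256 + 176) - 126)*(-176/405) = (450 - 126)*(-176/405) = 324*(-176/405) = -704/5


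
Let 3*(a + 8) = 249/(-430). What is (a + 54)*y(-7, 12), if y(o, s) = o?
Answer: -137879/430 ≈ -320.65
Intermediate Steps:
a = -3523/430 (a = -8 + (249/(-430))/3 = -8 + (249*(-1/430))/3 = -8 + (1/3)*(-249/430) = -8 - 83/430 = -3523/430 ≈ -8.1930)
(a + 54)*y(-7, 12) = (-3523/430 + 54)*(-7) = (19697/430)*(-7) = -137879/430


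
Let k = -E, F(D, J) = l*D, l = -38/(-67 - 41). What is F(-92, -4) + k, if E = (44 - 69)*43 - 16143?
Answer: 464012/27 ≈ 17186.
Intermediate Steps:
l = 19/54 (l = -38/(-108) = -38*(-1/108) = 19/54 ≈ 0.35185)
F(D, J) = 19*D/54
E = -17218 (E = -25*43 - 16143 = -1075 - 16143 = -17218)
k = 17218 (k = -1*(-17218) = 17218)
F(-92, -4) + k = (19/54)*(-92) + 17218 = -874/27 + 17218 = 464012/27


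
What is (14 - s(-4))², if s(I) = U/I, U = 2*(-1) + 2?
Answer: 196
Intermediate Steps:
U = 0 (U = -2 + 2 = 0)
s(I) = 0 (s(I) = 0/I = 0)
(14 - s(-4))² = (14 - 1*0)² = (14 + 0)² = 14² = 196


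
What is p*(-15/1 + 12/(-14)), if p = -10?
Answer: 1110/7 ≈ 158.57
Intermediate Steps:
p*(-15/1 + 12/(-14)) = -10*(-15/1 + 12/(-14)) = -10*(-15*1 + 12*(-1/14)) = -10*(-15 - 6/7) = -10*(-111/7) = 1110/7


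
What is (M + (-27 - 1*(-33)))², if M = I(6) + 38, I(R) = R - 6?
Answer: 1936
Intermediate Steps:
I(R) = -6 + R
M = 38 (M = (-6 + 6) + 38 = 0 + 38 = 38)
(M + (-27 - 1*(-33)))² = (38 + (-27 - 1*(-33)))² = (38 + (-27 + 33))² = (38 + 6)² = 44² = 1936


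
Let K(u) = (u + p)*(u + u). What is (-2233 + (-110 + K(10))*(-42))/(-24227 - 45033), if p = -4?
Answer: 2653/69260 ≈ 0.038305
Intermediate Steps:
K(u) = 2*u*(-4 + u) (K(u) = (u - 4)*(u + u) = (-4 + u)*(2*u) = 2*u*(-4 + u))
(-2233 + (-110 + K(10))*(-42))/(-24227 - 45033) = (-2233 + (-110 + 2*10*(-4 + 10))*(-42))/(-24227 - 45033) = (-2233 + (-110 + 2*10*6)*(-42))/(-69260) = (-2233 + (-110 + 120)*(-42))*(-1/69260) = (-2233 + 10*(-42))*(-1/69260) = (-2233 - 420)*(-1/69260) = -2653*(-1/69260) = 2653/69260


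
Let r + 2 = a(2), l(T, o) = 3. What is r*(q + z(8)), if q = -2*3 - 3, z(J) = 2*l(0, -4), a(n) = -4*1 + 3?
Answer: 9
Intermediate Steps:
a(n) = -1 (a(n) = -4 + 3 = -1)
z(J) = 6 (z(J) = 2*3 = 6)
q = -9 (q = -6 - 3 = -9)
r = -3 (r = -2 - 1 = -3)
r*(q + z(8)) = -3*(-9 + 6) = -3*(-3) = 9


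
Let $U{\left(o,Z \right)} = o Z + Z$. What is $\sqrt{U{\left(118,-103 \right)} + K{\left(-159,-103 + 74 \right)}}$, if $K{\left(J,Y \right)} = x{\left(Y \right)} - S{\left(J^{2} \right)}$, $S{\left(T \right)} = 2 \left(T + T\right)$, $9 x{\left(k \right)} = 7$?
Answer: $\frac{13 i \sqrt{6038}}{3} \approx 336.72 i$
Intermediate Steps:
$U{\left(o,Z \right)} = Z + Z o$ ($U{\left(o,Z \right)} = Z o + Z = Z + Z o$)
$x{\left(k \right)} = \frac{7}{9}$ ($x{\left(k \right)} = \frac{1}{9} \cdot 7 = \frac{7}{9}$)
$S{\left(T \right)} = 4 T$ ($S{\left(T \right)} = 2 \cdot 2 T = 4 T$)
$K{\left(J,Y \right)} = \frac{7}{9} - 4 J^{2}$
$\sqrt{U{\left(118,-103 \right)} + K{\left(-159,-103 + 74 \right)}} = \sqrt{- 103 \left(1 + 118\right) + \left(\frac{7}{9} - 4 \left(-159\right)^{2}\right)} = \sqrt{\left(-103\right) 119 + \left(\frac{7}{9} - 101124\right)} = \sqrt{-12257 + \left(\frac{7}{9} - 101124\right)} = \sqrt{-12257 - \frac{910109}{9}} = \sqrt{- \frac{1020422}{9}} = \frac{13 i \sqrt{6038}}{3}$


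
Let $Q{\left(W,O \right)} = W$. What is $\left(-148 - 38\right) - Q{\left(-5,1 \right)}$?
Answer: $-181$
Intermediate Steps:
$\left(-148 - 38\right) - Q{\left(-5,1 \right)} = \left(-148 - 38\right) - -5 = -186 + 5 = -181$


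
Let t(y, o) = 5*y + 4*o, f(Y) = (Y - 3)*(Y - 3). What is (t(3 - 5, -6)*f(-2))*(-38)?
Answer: 32300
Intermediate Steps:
f(Y) = (-3 + Y)² (f(Y) = (-3 + Y)*(-3 + Y) = (-3 + Y)²)
t(y, o) = 4*o + 5*y
(t(3 - 5, -6)*f(-2))*(-38) = ((4*(-6) + 5*(3 - 5))*(-3 - 2)²)*(-38) = ((-24 + 5*(-2))*(-5)²)*(-38) = ((-24 - 10)*25)*(-38) = -34*25*(-38) = -850*(-38) = 32300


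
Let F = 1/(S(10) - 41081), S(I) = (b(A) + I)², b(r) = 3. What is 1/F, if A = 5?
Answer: -40912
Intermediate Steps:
S(I) = (3 + I)²
F = -1/40912 (F = 1/((3 + 10)² - 41081) = 1/(13² - 41081) = 1/(169 - 41081) = 1/(-40912) = -1/40912 ≈ -2.4443e-5)
1/F = 1/(-1/40912) = -40912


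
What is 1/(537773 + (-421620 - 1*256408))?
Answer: -1/140255 ≈ -7.1299e-6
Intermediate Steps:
1/(537773 + (-421620 - 1*256408)) = 1/(537773 + (-421620 - 256408)) = 1/(537773 - 678028) = 1/(-140255) = -1/140255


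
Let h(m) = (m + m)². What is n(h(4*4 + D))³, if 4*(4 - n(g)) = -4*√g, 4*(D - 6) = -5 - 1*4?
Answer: 658503/8 ≈ 82313.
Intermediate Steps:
D = 15/4 (D = 6 + (-5 - 1*4)/4 = 6 + (-5 - 4)/4 = 6 + (¼)*(-9) = 6 - 9/4 = 15/4 ≈ 3.7500)
h(m) = 4*m² (h(m) = (2*m)² = 4*m²)
n(g) = 4 + √g (n(g) = 4 - (-1)*√g = 4 + √g)
n(h(4*4 + D))³ = (4 + √(4*(4*4 + 15/4)²))³ = (4 + √(4*(16 + 15/4)²))³ = (4 + √(4*(79/4)²))³ = (4 + √(4*(6241/16)))³ = (4 + √(6241/4))³ = (4 + 79/2)³ = (87/2)³ = 658503/8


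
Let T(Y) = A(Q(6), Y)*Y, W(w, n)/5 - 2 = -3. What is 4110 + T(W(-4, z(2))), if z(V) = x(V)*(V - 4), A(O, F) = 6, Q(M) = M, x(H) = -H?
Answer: 4080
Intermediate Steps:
z(V) = -V*(-4 + V) (z(V) = (-V)*(V - 4) = (-V)*(-4 + V) = -V*(-4 + V))
W(w, n) = -5 (W(w, n) = 10 + 5*(-3) = 10 - 15 = -5)
T(Y) = 6*Y
4110 + T(W(-4, z(2))) = 4110 + 6*(-5) = 4110 - 30 = 4080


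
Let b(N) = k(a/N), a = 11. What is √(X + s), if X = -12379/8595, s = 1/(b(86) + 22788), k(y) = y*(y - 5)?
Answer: 31*I*√349409563094841485245/482854032735 ≈ 1.2001*I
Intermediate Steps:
k(y) = y*(-5 + y)
b(N) = 11*(-5 + 11/N)/N (b(N) = (11/N)*(-5 + 11/N) = 11*(-5 + 11/N)/N)
s = 7396/168535439 (s = 1/(11*(11 - 5*86)/86² + 22788) = 1/(11*(1/7396)*(11 - 430) + 22788) = 1/(11*(1/7396)*(-419) + 22788) = 1/(-4609/7396 + 22788) = 1/(168535439/7396) = 7396/168535439 ≈ 4.3884e-5)
X = -12379/8595 (X = -12379*1/8595 = -12379/8595 ≈ -1.4403)
√(X + s) = √(-12379/8595 + 7396/168535439) = √(-2086236630761/1448562098205) = 31*I*√349409563094841485245/482854032735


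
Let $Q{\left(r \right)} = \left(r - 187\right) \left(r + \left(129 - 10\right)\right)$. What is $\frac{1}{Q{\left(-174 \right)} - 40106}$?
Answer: $- \frac{1}{20251} \approx -4.938 \cdot 10^{-5}$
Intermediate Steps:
$Q{\left(r \right)} = \left(-187 + r\right) \left(119 + r\right)$ ($Q{\left(r \right)} = \left(-187 + r\right) \left(r + 119\right) = \left(-187 + r\right) \left(119 + r\right)$)
$\frac{1}{Q{\left(-174 \right)} - 40106} = \frac{1}{\left(-22253 + \left(-174\right)^{2} - -11832\right) - 40106} = \frac{1}{\left(-22253 + 30276 + 11832\right) - 40106} = \frac{1}{19855 - 40106} = \frac{1}{-20251} = - \frac{1}{20251}$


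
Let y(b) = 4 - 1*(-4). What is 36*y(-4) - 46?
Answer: 242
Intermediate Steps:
y(b) = 8 (y(b) = 4 + 4 = 8)
36*y(-4) - 46 = 36*8 - 46 = 288 - 46 = 242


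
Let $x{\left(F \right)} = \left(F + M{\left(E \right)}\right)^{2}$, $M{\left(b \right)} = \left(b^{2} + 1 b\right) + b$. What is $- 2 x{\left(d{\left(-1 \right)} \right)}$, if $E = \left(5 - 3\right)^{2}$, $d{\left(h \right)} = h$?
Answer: $-1058$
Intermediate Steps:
$E = 4$ ($E = 2^{2} = 4$)
$M{\left(b \right)} = b^{2} + 2 b$ ($M{\left(b \right)} = \left(b^{2} + b\right) + b = \left(b + b^{2}\right) + b = b^{2} + 2 b$)
$x{\left(F \right)} = \left(24 + F\right)^{2}$ ($x{\left(F \right)} = \left(F + 4 \left(2 + 4\right)\right)^{2} = \left(F + 4 \cdot 6\right)^{2} = \left(F + 24\right)^{2} = \left(24 + F\right)^{2}$)
$- 2 x{\left(d{\left(-1 \right)} \right)} = - 2 \left(24 - 1\right)^{2} = - 2 \cdot 23^{2} = \left(-2\right) 529 = -1058$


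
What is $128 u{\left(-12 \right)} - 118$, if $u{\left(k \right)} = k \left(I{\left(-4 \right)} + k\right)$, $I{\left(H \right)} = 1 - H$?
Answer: $10634$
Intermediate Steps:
$u{\left(k \right)} = k \left(5 + k\right)$ ($u{\left(k \right)} = k \left(\left(1 - -4\right) + k\right) = k \left(\left(1 + 4\right) + k\right) = k \left(5 + k\right)$)
$128 u{\left(-12 \right)} - 118 = 128 \left(- 12 \left(5 - 12\right)\right) - 118 = 128 \left(\left(-12\right) \left(-7\right)\right) - 118 = 128 \cdot 84 - 118 = 10752 - 118 = 10634$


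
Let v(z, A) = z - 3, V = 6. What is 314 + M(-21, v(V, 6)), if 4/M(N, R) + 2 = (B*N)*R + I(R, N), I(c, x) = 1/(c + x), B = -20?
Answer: 7109974/22643 ≈ 314.00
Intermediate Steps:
v(z, A) = -3 + z
M(N, R) = 4/(-2 + 1/(N + R) - 20*N*R) (M(N, R) = 4/(-2 + ((-20*N)*R + 1/(R + N))) = 4/(-2 + (-20*N*R + 1/(N + R))) = 4/(-2 + (1/(N + R) - 20*N*R)) = 4/(-2 + 1/(N + R) - 20*N*R))
314 + M(-21, v(V, 6)) = 314 + 4*(-1*(-21) - (-3 + 6))/(-1 + 2*(1 + 10*(-21)*(-3 + 6))*(-21 + (-3 + 6))) = 314 + 4*(21 - 1*3)/(-1 + 2*(1 + 10*(-21)*3)*(-21 + 3)) = 314 + 4*(21 - 3)/(-1 + 2*(1 - 630)*(-18)) = 314 + 4*18/(-1 + 2*(-629)*(-18)) = 314 + 4*18/(-1 + 22644) = 314 + 4*18/22643 = 314 + 4*(1/22643)*18 = 314 + 72/22643 = 7109974/22643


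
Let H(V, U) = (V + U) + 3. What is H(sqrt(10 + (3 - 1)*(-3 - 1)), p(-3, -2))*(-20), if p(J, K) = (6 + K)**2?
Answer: -380 - 20*sqrt(2) ≈ -408.28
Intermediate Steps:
H(V, U) = 3 + U + V (H(V, U) = (U + V) + 3 = 3 + U + V)
H(sqrt(10 + (3 - 1)*(-3 - 1)), p(-3, -2))*(-20) = (3 + (6 - 2)**2 + sqrt(10 + (3 - 1)*(-3 - 1)))*(-20) = (3 + 4**2 + sqrt(10 + 2*(-4)))*(-20) = (3 + 16 + sqrt(10 - 8))*(-20) = (3 + 16 + sqrt(2))*(-20) = (19 + sqrt(2))*(-20) = -380 - 20*sqrt(2)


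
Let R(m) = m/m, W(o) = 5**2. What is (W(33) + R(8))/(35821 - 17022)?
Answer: 26/18799 ≈ 0.0013831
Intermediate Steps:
W(o) = 25
R(m) = 1
(W(33) + R(8))/(35821 - 17022) = (25 + 1)/(35821 - 17022) = 26/18799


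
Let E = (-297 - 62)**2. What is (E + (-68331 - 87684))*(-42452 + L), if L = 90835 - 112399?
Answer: 1737010144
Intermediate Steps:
E = 128881 (E = (-359)**2 = 128881)
L = -21564
(E + (-68331 - 87684))*(-42452 + L) = (128881 + (-68331 - 87684))*(-42452 - 21564) = (128881 - 156015)*(-64016) = -27134*(-64016) = 1737010144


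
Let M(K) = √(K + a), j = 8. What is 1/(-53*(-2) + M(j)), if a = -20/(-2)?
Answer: 53/5609 - 3*√2/11218 ≈ 0.0090709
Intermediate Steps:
a = 10 (a = -20*(-½) = 10)
M(K) = √(10 + K) (M(K) = √(K + 10) = √(10 + K))
1/(-53*(-2) + M(j)) = 1/(-53*(-2) + √(10 + 8)) = 1/(106 + √18) = 1/(106 + 3*√2)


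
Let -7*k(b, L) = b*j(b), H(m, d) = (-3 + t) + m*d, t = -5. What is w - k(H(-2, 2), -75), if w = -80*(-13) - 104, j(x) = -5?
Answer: 6612/7 ≈ 944.57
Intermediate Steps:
w = 936 (w = 1040 - 104 = 936)
H(m, d) = -8 + d*m (H(m, d) = (-3 - 5) + m*d = -8 + d*m)
k(b, L) = 5*b/7 (k(b, L) = -b*(-5)/7 = -(-5)*b/7 = 5*b/7)
w - k(H(-2, 2), -75) = 936 - 5*(-8 + 2*(-2))/7 = 936 - 5*(-8 - 4)/7 = 936 - 5*(-12)/7 = 936 - 1*(-60/7) = 936 + 60/7 = 6612/7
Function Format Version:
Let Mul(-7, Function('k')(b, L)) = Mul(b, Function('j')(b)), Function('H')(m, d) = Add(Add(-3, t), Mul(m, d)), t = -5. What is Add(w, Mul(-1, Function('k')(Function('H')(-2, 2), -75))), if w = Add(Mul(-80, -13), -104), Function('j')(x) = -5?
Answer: Rational(6612, 7) ≈ 944.57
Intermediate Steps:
w = 936 (w = Add(1040, -104) = 936)
Function('H')(m, d) = Add(-8, Mul(d, m)) (Function('H')(m, d) = Add(Add(-3, -5), Mul(m, d)) = Add(-8, Mul(d, m)))
Function('k')(b, L) = Mul(Rational(5, 7), b) (Function('k')(b, L) = Mul(Rational(-1, 7), Mul(b, -5)) = Mul(Rational(-1, 7), Mul(-5, b)) = Mul(Rational(5, 7), b))
Add(w, Mul(-1, Function('k')(Function('H')(-2, 2), -75))) = Add(936, Mul(-1, Mul(Rational(5, 7), Add(-8, Mul(2, -2))))) = Add(936, Mul(-1, Mul(Rational(5, 7), Add(-8, -4)))) = Add(936, Mul(-1, Mul(Rational(5, 7), -12))) = Add(936, Mul(-1, Rational(-60, 7))) = Add(936, Rational(60, 7)) = Rational(6612, 7)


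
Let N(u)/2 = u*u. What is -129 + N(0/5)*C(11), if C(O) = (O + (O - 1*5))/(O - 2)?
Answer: -129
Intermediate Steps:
C(O) = (-5 + 2*O)/(-2 + O) (C(O) = (O + (O - 5))/(-2 + O) = (O + (-5 + O))/(-2 + O) = (-5 + 2*O)/(-2 + O))
N(u) = 2*u² (N(u) = 2*(u*u) = 2*u²)
-129 + N(0/5)*C(11) = -129 + (2*(0/5)²)*((-5 + 2*11)/(-2 + 11)) = -129 + (2*(0*(⅕))²)*((-5 + 22)/9) = -129 + (2*0²)*((⅑)*17) = -129 + (2*0)*(17/9) = -129 + 0*(17/9) = -129 + 0 = -129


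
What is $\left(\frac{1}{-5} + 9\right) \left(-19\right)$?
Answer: $- \frac{836}{5} \approx -167.2$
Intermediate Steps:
$\left(\frac{1}{-5} + 9\right) \left(-19\right) = \left(- \frac{1}{5} + 9\right) \left(-19\right) = \frac{44}{5} \left(-19\right) = - \frac{836}{5}$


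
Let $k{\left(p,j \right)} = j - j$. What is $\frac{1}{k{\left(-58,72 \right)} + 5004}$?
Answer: $\frac{1}{5004} \approx 0.00019984$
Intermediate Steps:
$k{\left(p,j \right)} = 0$
$\frac{1}{k{\left(-58,72 \right)} + 5004} = \frac{1}{0 + 5004} = \frac{1}{5004}$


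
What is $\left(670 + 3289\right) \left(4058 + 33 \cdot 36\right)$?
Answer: $20768914$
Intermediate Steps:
$\left(670 + 3289\right) \left(4058 + 33 \cdot 36\right) = 3959 \left(4058 + 1188\right) = 3959 \cdot 5246 = 20768914$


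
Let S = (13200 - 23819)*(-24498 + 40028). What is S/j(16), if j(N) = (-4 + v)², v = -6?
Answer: -16491307/10 ≈ -1.6491e+6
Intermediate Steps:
S = -164913070 (S = -10619*15530 = -164913070)
j(N) = 100 (j(N) = (-4 - 6)² = (-10)² = 100)
S/j(16) = -164913070/100 = -164913070*1/100 = -16491307/10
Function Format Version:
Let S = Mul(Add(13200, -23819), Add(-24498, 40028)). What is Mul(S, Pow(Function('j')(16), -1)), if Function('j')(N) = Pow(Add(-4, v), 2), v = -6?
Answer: Rational(-16491307, 10) ≈ -1.6491e+6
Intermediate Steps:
S = -164913070 (S = Mul(-10619, 15530) = -164913070)
Function('j')(N) = 100 (Function('j')(N) = Pow(Add(-4, -6), 2) = Pow(-10, 2) = 100)
Mul(S, Pow(Function('j')(16), -1)) = Mul(-164913070, Pow(100, -1)) = Mul(-164913070, Rational(1, 100)) = Rational(-16491307, 10)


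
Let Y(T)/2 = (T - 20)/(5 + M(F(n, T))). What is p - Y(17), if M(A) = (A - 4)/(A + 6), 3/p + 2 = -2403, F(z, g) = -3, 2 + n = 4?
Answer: 21633/9620 ≈ 2.2488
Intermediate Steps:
n = 2 (n = -2 + 4 = 2)
p = -3/2405 (p = 3/(-2 - 2403) = 3/(-2405) = 3*(-1/2405) = -3/2405 ≈ -0.0012474)
M(A) = (-4 + A)/(6 + A)
Y(T) = -15 + 3*T/4 (Y(T) = 2*((T - 20)/(5 + (-4 - 3)/(6 - 3))) = 2*((-20 + T)/(5 - 7/3)) = 2*((-20 + T)/(8/3)) = 2*((-20 + T)*(3/8)) = 2*(-15/2 + 3*T/8) = -15 + 3*T/4)
p - Y(17) = -3/2405 - (-15 + (3/4)*17) = -3/2405 - (-15 + 51/4) = -3/2405 - 1*(-9/4) = -3/2405 + 9/4 = 21633/9620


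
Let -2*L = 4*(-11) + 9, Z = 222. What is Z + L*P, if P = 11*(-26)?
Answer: -4783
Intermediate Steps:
P = -286
L = 35/2 (L = -(4*(-11) + 9)/2 = -(-44 + 9)/2 = -1/2*(-35) = 35/2 ≈ 17.500)
Z + L*P = 222 + (35/2)*(-286) = 222 - 5005 = -4783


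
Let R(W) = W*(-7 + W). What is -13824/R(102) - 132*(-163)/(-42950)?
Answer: -13370514/6936425 ≈ -1.9276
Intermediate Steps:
-13824/R(102) - 132*(-163)/(-42950) = -13824*1/(102*(-7 + 102)) - 132*(-163)/(-42950) = -13824/(102*95) + 21516*(-1/42950) = -13824/9690 - 10758/21475 = -13824*1/9690 - 10758/21475 = -2304/1615 - 10758/21475 = -13370514/6936425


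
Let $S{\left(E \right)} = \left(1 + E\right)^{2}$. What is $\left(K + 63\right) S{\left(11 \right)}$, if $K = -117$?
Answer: $-7776$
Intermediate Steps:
$\left(K + 63\right) S{\left(11 \right)} = \left(-117 + 63\right) \left(1 + 11\right)^{2} = - 54 \cdot 12^{2} = \left(-54\right) 144 = -7776$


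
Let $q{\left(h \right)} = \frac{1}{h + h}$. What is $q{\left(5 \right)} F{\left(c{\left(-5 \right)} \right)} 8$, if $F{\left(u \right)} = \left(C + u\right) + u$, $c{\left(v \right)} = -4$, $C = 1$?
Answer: $- \frac{28}{5} \approx -5.6$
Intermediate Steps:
$F{\left(u \right)} = 1 + 2 u$ ($F{\left(u \right)} = \left(1 + u\right) + u = 1 + 2 u$)
$q{\left(h \right)} = \frac{1}{2 h}$
$q{\left(5 \right)} F{\left(c{\left(-5 \right)} \right)} 8 = \frac{1}{2 \cdot 5} \left(1 + 2 \left(-4\right)\right) 8 = \frac{1}{2} \cdot \frac{1}{5} \left(1 - 8\right) 8 = \frac{1}{10} \left(-7\right) 8 = \left(- \frac{7}{10}\right) 8 = - \frac{28}{5}$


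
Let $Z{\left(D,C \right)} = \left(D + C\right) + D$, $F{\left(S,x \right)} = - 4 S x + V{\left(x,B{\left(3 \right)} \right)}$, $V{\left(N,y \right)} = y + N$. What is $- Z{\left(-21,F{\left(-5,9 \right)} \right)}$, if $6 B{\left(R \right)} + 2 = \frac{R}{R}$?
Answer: $- \frac{881}{6} \approx -146.83$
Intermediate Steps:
$B{\left(R \right)} = - \frac{1}{6}$ ($B{\left(R \right)} = - \frac{1}{3} + \frac{R \frac{1}{R}}{6} = - \frac{1}{3} + \frac{1}{6} \cdot 1 = - \frac{1}{3} + \frac{1}{6} = - \frac{1}{6}$)
$V{\left(N,y \right)} = N + y$
$F{\left(S,x \right)} = - \frac{1}{6} + x - 4 S x$ ($F{\left(S,x \right)} = - 4 S x + \left(x - \frac{1}{6}\right) = - 4 S x + \left(- \frac{1}{6} + x\right) = - \frac{1}{6} + x - 4 S x$)
$Z{\left(D,C \right)} = C + 2 D$ ($Z{\left(D,C \right)} = \left(C + D\right) + D = C + 2 D$)
$- Z{\left(-21,F{\left(-5,9 \right)} \right)} = - (\left(- \frac{1}{6} + 9 - \left(-20\right) 9\right) + 2 \left(-21\right)) = - (\left(- \frac{1}{6} + 9 + 180\right) - 42) = - (\frac{1133}{6} - 42) = \left(-1\right) \frac{881}{6} = - \frac{881}{6}$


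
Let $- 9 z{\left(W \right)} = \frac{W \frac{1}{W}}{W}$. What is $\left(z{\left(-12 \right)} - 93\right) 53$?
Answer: $- \frac{532279}{108} \approx -4928.5$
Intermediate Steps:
$z{\left(W \right)} = - \frac{1}{9 W}$ ($z{\left(W \right)} = - \frac{\frac{W}{W} \frac{1}{W}}{9} = - \frac{1 \frac{1}{W}}{9} = - \frac{1}{9 W}$)
$\left(z{\left(-12 \right)} - 93\right) 53 = \left(- \frac{1}{9 \left(-12\right)} - 93\right) 53 = \left(\left(- \frac{1}{9}\right) \left(- \frac{1}{12}\right) - 93\right) 53 = \left(\frac{1}{108} - 93\right) 53 = \left(- \frac{10043}{108}\right) 53 = - \frac{532279}{108}$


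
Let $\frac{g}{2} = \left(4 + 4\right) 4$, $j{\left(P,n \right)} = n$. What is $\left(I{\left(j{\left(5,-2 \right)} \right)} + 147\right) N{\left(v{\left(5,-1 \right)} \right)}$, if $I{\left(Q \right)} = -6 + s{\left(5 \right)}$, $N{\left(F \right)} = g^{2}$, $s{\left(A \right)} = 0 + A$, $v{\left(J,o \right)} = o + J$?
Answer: $598016$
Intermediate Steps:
$v{\left(J,o \right)} = J + o$
$g = 64$ ($g = 2 \left(4 + 4\right) 4 = 2 \cdot 8 \cdot 4 = 2 \cdot 32 = 64$)
$s{\left(A \right)} = A$
$N{\left(F \right)} = 4096$ ($N{\left(F \right)} = 64^{2} = 4096$)
$I{\left(Q \right)} = -1$ ($I{\left(Q \right)} = -6 + 5 = -1$)
$\left(I{\left(j{\left(5,-2 \right)} \right)} + 147\right) N{\left(v{\left(5,-1 \right)} \right)} = \left(-1 + 147\right) 4096 = 146 \cdot 4096 = 598016$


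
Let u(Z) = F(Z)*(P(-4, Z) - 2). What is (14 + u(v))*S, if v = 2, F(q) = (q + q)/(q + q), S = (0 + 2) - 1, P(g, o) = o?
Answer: 14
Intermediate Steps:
S = 1 (S = 2 - 1 = 1)
F(q) = 1 (F(q) = (2*q)/((2*q)) = (2*q)*(1/(2*q)) = 1)
u(Z) = -2 + Z (u(Z) = 1*(Z - 2) = 1*(-2 + Z) = -2 + Z)
(14 + u(v))*S = (14 + (-2 + 2))*1 = (14 + 0)*1 = 14*1 = 14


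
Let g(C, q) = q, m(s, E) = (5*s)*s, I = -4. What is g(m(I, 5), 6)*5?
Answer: 30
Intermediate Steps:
m(s, E) = 5*s²
g(m(I, 5), 6)*5 = 6*5 = 30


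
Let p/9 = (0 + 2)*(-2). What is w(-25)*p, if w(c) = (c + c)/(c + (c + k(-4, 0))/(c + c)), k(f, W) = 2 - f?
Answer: -90000/1231 ≈ -73.111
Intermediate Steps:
w(c) = 2*c/(c + (6 + c)/(2*c)) (w(c) = (c + c)/(c + (c + (2 - 1*(-4)))/(c + c)) = (2*c)/(c + (c + (2 + 4))/((2*c))) = (2*c)/(c + (c + 6)*(1/(2*c))) = (2*c)/(c + (6 + c)*(1/(2*c))) = (2*c)/(c + (6 + c)/(2*c)) = 2*c/(c + (6 + c)/(2*c)))
p = -36 (p = 9*((0 + 2)*(-2)) = 9*(2*(-2)) = 9*(-4) = -36)
w(-25)*p = (4*(-25)**2/(6 - 25 + 2*(-25)**2))*(-36) = (4*625/(6 - 25 + 2*625))*(-36) = (4*625/(6 - 25 + 1250))*(-36) = (4*625/1231)*(-36) = (4*625*(1/1231))*(-36) = (2500/1231)*(-36) = -90000/1231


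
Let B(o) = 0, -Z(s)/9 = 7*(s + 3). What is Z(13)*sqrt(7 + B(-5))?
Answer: -1008*sqrt(7) ≈ -2666.9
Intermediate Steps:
Z(s) = -189 - 63*s (Z(s) = -63*(s + 3) = -63*(3 + s) = -9*(21 + 7*s) = -189 - 63*s)
Z(13)*sqrt(7 + B(-5)) = (-189 - 63*13)*sqrt(7 + 0) = (-189 - 819)*sqrt(7) = -1008*sqrt(7)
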